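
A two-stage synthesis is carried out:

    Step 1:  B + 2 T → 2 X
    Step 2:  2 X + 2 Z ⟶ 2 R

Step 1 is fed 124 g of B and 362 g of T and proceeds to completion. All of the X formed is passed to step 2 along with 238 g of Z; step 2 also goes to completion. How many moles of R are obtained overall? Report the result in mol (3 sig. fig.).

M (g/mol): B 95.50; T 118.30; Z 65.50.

Step 1:
n(B) = 124.0 / 95.50 = 1.298 mol
n(T) = 362.0 / 118.30 = 3.060 mol
n/ν → B: 1.298, T: 1.530; B is limiting.
n(X) produced = (2/1) × 1.298 = 2.596 mol
Step 2:
n(X) available = 2.596 mol
n(Z) = 238.0 / 65.50 = 3.634 mol
n/ν → X: 1.298, Z: 1.817; X is limiting.
n(R) = (2/2) × 2.596 = 2.596 mol

2.60 mol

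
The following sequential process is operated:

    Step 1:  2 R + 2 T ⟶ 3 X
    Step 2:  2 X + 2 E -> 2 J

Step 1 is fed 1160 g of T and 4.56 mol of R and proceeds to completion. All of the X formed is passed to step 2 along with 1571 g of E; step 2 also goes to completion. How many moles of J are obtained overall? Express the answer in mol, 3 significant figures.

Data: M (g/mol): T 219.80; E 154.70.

Step 1:
n(T) = 1160 / 219.80 = 5.278 mol
n(R) = 4.560 mol
n/ν for T = 5.278/2 = 2.639
n/ν for R = 4.560/2 = 2.280
Smallest n/ν is R → limiting reagent.
n(X) produced = (3/2) × 4.560 = 6.840 mol
Step 2:
n(X) available = 6.840 mol
n(E) = 1571 / 154.70 = 10.16 mol
n/ν for X = 6.840/2 = 3.420
n/ν for E = 10.16/2 = 5.080
Smallest n/ν is X → limiting reagent.
n(J) = (2/2) × 6.840 = 6.840 mol

6.84 mol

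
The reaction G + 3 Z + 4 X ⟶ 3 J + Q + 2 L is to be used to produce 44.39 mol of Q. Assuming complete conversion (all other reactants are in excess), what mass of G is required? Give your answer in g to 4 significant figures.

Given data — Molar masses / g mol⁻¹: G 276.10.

12260 g

n(Q) = 44.39 mol
n(G) = (1/1) × 44.39 = 44.39 mol
mass = 44.39 × 276.10 = 12260 g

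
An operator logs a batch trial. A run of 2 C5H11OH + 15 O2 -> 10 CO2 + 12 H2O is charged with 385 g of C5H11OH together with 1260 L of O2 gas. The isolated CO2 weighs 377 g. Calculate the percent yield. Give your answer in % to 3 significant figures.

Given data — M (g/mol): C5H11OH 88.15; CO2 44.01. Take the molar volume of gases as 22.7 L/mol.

n(C5H11OH) = 385.0 / 88.15 = 4.368 mol
n(O2) = 1260 / 22.7 = 55.51 mol
n/ν → C5H11OH: 2.184, O2: 3.701; C5H11OH is limiting.
theoretical n(CO2) = (10/2) × 4.368 = 21.84 mol → 961.2 g
% yield = 377 / 961.2 × 100 = 39.22 %

39.2 %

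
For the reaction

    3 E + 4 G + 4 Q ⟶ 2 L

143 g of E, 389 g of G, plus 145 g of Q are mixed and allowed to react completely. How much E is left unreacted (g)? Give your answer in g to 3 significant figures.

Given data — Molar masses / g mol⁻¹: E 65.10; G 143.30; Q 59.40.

23.8 g

n(E) = 143.0 / 65.10 = 2.197 mol
n(G) = 389.0 / 143.30 = 2.715 mol
n(Q) = 145.0 / 59.40 = 2.441 mol
n/ν for E = 2.197/3 = 0.7323
n/ν for G = 2.715/4 = 0.6788
n/ν for Q = 2.441/4 = 0.6103
Smallest n/ν is Q → limiting reagent.
E consumed = (3/4) × 2.441 = 1.831 mol
E remaining = 2.197 − 1.831 = 0.3660 mol
mass = 0.3660 × 65.10 = 23.83 g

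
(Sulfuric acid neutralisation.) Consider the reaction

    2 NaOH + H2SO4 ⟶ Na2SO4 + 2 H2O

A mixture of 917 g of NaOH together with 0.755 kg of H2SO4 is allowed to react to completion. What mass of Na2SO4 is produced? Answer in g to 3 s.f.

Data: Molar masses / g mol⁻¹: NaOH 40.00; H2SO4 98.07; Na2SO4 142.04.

n(NaOH) = 917.0 / 40.00 = 22.93 mol
n(H2SO4) = 0.7550×1000 / 98.07 = 7.699 mol
n/ν for NaOH = 22.93/2 = 11.47
n/ν for H2SO4 = 7.699/1 = 7.699
Smallest n/ν is H2SO4 → limiting reagent.
n(Na2SO4) = (1/1) × 7.699 = 7.699 mol
mass = 7.699 × 142.04 = 1094 g

1090 g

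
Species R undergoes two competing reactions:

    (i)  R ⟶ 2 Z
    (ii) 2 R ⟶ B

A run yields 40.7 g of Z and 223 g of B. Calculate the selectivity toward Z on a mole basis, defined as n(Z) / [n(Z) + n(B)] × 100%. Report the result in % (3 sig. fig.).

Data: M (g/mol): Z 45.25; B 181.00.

42.2 %

n(Z) = 40.7 / 45.25 = 0.8994 mol
n(B) = 223 / 181.00 = 1.232 mol
selectivity = 0.8994/(0.8994+1.232) × 100 = 42.20 %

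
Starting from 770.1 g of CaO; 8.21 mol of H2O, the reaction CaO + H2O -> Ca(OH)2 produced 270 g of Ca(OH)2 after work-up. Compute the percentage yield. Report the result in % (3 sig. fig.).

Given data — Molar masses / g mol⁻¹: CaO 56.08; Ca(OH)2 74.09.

n(CaO) = 770.1 / 56.08 = 13.73 mol
n(H2O) = 8.210 mol
n/ν → CaO: 13.73, H2O: 8.210; H2O is limiting.
theoretical n(Ca(OH)2) = (1/1) × 8.210 = 8.210 mol → 608.3 g
% yield = 270 / 608.3 × 100 = 44.39 %

44.4 %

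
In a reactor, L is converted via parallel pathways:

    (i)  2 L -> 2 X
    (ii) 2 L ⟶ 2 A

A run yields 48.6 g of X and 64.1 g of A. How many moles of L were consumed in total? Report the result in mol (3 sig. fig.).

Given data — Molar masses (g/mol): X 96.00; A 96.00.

n(X) = 48.6 / 96.00 = 0.5063 mol
n(A) = 64.1 / 96.00 = 0.6677 mol
n(L) via (i) = (2/2)×0.5063 = 0.5063 mol
n(L) via (ii) = (2/2)×0.6677 = 0.6677 mol
total n(L) = 0.5063 + 0.6677 = 1.174 mol

1.17 mol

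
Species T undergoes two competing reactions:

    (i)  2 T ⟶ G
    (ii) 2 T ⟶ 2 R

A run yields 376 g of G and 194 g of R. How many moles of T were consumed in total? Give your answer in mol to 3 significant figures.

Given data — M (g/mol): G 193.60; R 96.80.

n(G) = 376 / 193.60 = 1.942 mol
n(R) = 194 / 96.80 = 2.004 mol
n(T) via (i) = (2/1)×1.942 = 3.884 mol
n(T) via (ii) = (2/2)×2.004 = 2.004 mol
total n(T) = 3.884 + 2.004 = 5.888 mol

5.89 mol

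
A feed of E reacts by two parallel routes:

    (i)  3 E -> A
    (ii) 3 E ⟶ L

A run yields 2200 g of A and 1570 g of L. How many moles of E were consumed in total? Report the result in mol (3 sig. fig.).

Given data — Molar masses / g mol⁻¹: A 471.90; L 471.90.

24.0 mol

n(A) = 2200 / 471.90 = 4.662 mol
n(L) = 1570 / 471.90 = 3.327 mol
n(E) via (i) = (3/1)×4.662 = 13.99 mol
n(E) via (ii) = (3/1)×3.327 = 9.981 mol
total n(E) = 13.99 + 9.981 = 23.97 mol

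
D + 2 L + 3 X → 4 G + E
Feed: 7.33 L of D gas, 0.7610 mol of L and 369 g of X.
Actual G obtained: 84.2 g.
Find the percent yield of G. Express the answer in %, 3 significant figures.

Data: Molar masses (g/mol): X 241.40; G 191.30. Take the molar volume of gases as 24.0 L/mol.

n(D) = 7.330 / 24.0 = 0.3054 mol
n(L) = 0.7610 mol
n(X) = 369.0 / 241.40 = 1.529 mol
n/ν for D = 0.3054/1 = 0.3054
n/ν for L = 0.7610/2 = 0.3805
n/ν for X = 1.529/3 = 0.5097
Smallest n/ν is D → limiting reagent.
theoretical n(G) = (4/1) × 0.3054 = 1.222 mol → 233.8 g
% yield = 84.2 / 233.8 × 100 = 36.01 %

36.0 %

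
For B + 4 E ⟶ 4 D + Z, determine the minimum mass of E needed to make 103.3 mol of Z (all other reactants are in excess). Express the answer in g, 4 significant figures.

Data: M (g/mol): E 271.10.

112000 g

n(Z) = 103.3 mol
n(E) = (4/1) × 103.3 = 413.2 mol
mass = 413.2 × 271.10 = 112000 g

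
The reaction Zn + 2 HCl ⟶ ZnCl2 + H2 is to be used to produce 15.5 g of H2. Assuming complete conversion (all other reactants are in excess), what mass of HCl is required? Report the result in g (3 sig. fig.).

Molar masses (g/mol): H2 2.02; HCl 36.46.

560 g

n(H2) = 15.5 / 2.02 = 7.673 mol
n(HCl) = (2/1) × 7.673 = 15.35 mol
mass = 15.35 × 36.46 = 559.7 g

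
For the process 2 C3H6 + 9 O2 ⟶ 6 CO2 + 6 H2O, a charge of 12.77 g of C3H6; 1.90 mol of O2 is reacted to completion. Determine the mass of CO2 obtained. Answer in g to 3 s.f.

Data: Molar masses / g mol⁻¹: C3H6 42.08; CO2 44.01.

40.1 g

n(C3H6) = 12.77 / 42.08 = 0.3035 mol
n(O2) = 1.900 mol
n/ν for C3H6 = 0.3035/2 = 0.1518
n/ν for O2 = 1.900/9 = 0.2111
Smallest n/ν is C3H6 → limiting reagent.
n(CO2) = (6/2) × 0.3035 = 0.9105 mol
mass = 0.9105 × 44.01 = 40.07 g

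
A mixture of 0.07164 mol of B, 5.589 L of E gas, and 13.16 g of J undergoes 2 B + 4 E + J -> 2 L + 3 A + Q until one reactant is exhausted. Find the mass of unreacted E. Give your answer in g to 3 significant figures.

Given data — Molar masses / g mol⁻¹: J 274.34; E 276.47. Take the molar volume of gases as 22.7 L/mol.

28.5 g

n(B) = 0.07164 mol
n(E) = 5.589 / 22.7 = 0.2462 mol
n(J) = 13.16 / 274.34 = 0.04797 mol
n/ν → B: 0.03582, E: 0.06155, J: 0.04797; B is limiting.
E consumed = (4/2) × 0.07164 = 0.1433 mol
E remaining = 0.2462 − 0.1433 = 0.1029 mol
mass = 0.1029 × 276.47 = 28.45 g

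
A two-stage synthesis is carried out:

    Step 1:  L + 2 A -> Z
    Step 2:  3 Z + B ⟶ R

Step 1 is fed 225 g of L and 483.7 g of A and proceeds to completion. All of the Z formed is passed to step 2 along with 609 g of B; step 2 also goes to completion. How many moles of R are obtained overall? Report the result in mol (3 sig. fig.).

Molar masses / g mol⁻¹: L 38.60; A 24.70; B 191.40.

1.94 mol

Step 1:
n(L) = 225.0 / 38.60 = 5.829 mol
n(A) = 483.7 / 24.70 = 19.58 mol
n/ν for L = 5.829/1 = 5.829
n/ν for A = 19.58/2 = 9.790
Smallest n/ν is L → limiting reagent.
n(Z) produced = (1/1) × 5.829 = 5.829 mol
Step 2:
n(Z) available = 5.829 mol
n(B) = 609.0 / 191.40 = 3.182 mol
n/ν for Z = 5.829/3 = 1.943
n/ν for B = 3.182/1 = 3.182
Smallest n/ν is Z → limiting reagent.
n(R) = (1/3) × 5.829 = 1.943 mol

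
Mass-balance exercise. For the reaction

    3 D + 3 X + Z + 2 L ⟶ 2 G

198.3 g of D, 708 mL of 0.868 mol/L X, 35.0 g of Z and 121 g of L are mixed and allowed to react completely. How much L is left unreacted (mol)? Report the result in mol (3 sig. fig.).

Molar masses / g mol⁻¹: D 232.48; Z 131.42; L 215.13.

n(D) = 198.3 / 232.48 = 0.8530 mol
n(X) = 0.868 × 708.0/1000 = 0.6145 mol
n(Z) = 35.00 / 131.42 = 0.2663 mol
n(L) = 121.0 / 215.13 = 0.5625 mol
n/ν → D: 0.2843, X: 0.2048, Z: 0.2663, L: 0.2813; X is limiting.
L consumed = (2/3) × 0.6145 = 0.4097 mol
L remaining = 0.5625 − 0.4097 = 0.1528 mol

0.153 mol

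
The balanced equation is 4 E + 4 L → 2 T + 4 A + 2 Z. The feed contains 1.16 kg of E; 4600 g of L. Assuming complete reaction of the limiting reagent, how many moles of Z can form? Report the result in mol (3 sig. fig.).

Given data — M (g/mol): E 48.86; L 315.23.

7.30 mol

n(E) = 1.160×1000 / 48.86 = 23.74 mol
n(L) = 4600 / 315.23 = 14.59 mol
n/ν → E: 5.935, L: 3.648; L is limiting.
n(Z) = (2/4) × 14.59 = 7.295 mol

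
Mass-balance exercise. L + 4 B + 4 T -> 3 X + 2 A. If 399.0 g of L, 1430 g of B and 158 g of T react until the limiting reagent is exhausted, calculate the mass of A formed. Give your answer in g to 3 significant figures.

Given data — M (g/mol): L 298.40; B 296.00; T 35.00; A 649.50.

1470 g

n(L) = 399.0 / 298.40 = 1.337 mol
n(B) = 1430 / 296.00 = 4.831 mol
n(T) = 158.0 / 35.00 = 4.514 mol
n/ν for L = 1.337/1 = 1.337
n/ν for B = 4.831/4 = 1.208
n/ν for T = 4.514/4 = 1.129
Smallest n/ν is T → limiting reagent.
n(A) = (2/4) × 4.514 = 2.257 mol
mass = 2.257 × 649.50 = 1466 g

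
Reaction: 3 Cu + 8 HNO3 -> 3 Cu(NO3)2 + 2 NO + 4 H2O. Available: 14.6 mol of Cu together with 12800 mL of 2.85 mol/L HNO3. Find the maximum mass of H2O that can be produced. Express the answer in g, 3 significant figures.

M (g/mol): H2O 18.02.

n(Cu) = 14.60 mol
n(HNO3) = 2.85 × 12800/1000 = 36.48 mol
n/ν for Cu = 14.60/3 = 4.867
n/ν for HNO3 = 36.48/8 = 4.560
Smallest n/ν is HNO3 → limiting reagent.
n(H2O) = (4/8) × 36.48 = 18.24 mol
mass = 18.24 × 18.02 = 328.7 g

329 g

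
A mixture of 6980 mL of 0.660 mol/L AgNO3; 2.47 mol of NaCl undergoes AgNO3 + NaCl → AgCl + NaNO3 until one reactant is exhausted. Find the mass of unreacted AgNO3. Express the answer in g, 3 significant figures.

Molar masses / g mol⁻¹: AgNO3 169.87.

n(AgNO3) = 0.660 × 6980/1000 = 4.607 mol
n(NaCl) = 2.470 mol
n/ν → AgNO3: 4.607, NaCl: 2.470; NaCl is limiting.
AgNO3 consumed = (1/1) × 2.470 = 2.470 mol
AgNO3 remaining = 4.607 − 2.470 = 2.137 mol
mass = 2.137 × 169.87 = 363.0 g

363 g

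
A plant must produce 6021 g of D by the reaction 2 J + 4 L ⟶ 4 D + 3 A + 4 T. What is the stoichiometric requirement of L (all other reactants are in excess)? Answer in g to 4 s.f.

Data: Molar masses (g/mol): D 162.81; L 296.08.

10950 g

n(D) = 6021 / 162.81 = 36.98 mol
n(L) = (4/4) × 36.98 = 36.98 mol
mass = 36.98 × 296.08 = 10950 g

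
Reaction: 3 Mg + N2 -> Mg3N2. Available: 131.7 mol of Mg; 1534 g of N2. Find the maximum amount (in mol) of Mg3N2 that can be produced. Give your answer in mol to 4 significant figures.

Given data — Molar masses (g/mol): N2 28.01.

n(Mg) = 131.7 mol
n(N2) = 1534 / 28.01 = 54.77 mol
n/ν for Mg = 131.7/3 = 43.90
n/ν for N2 = 54.77/1 = 54.77
Smallest n/ν is Mg → limiting reagent.
n(Mg3N2) = (1/3) × 131.7 = 43.90 mol

43.90 mol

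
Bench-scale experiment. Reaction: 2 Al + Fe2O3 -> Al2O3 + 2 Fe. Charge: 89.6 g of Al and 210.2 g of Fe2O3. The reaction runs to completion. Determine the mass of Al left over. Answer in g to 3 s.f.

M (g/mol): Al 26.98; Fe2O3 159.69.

18.6 g

n(Al) = 89.60 / 26.98 = 3.321 mol
n(Fe2O3) = 210.2 / 159.69 = 1.316 mol
n/ν for Al = 3.321/2 = 1.661
n/ν for Fe2O3 = 1.316/1 = 1.316
Smallest n/ν is Fe2O3 → limiting reagent.
Al consumed = (2/1) × 1.316 = 2.632 mol
Al remaining = 3.321 − 2.632 = 0.6890 mol
mass = 0.6890 × 26.98 = 18.59 g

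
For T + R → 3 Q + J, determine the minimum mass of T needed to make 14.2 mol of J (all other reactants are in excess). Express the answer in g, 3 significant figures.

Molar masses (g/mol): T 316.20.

n(J) = 14.20 mol
n(T) = (1/1) × 14.20 = 14.20 mol
mass = 14.20 × 316.20 = 4490 g

4490 g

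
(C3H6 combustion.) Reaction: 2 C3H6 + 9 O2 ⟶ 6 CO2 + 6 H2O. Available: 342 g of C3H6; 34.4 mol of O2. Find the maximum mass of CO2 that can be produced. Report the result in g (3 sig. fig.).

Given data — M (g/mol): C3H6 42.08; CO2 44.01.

n(C3H6) = 342.0 / 42.08 = 8.127 mol
n(O2) = 34.40 mol
n/ν for C3H6 = 8.127/2 = 4.064
n/ν for O2 = 34.40/9 = 3.822
Smallest n/ν is O2 → limiting reagent.
n(CO2) = (6/9) × 34.40 = 22.93 mol
mass = 22.93 × 44.01 = 1009 g

1010 g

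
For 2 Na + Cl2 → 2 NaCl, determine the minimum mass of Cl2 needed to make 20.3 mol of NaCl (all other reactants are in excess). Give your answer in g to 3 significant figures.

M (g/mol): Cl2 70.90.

720 g

n(NaCl) = 20.30 mol
n(Cl2) = (1/2) × 20.30 = 10.15 mol
mass = 10.15 × 70.90 = 719.6 g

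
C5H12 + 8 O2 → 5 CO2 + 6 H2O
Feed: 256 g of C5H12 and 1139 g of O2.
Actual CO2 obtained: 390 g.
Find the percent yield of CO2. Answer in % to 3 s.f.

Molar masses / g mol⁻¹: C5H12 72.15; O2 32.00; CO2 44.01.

50.0 %

n(C5H12) = 256.0 / 72.15 = 3.548 mol
n(O2) = 1139 / 32.00 = 35.59 mol
n/ν for C5H12 = 3.548/1 = 3.548
n/ν for O2 = 35.59/8 = 4.449
Smallest n/ν is C5H12 → limiting reagent.
theoretical n(CO2) = (5/1) × 3.548 = 17.74 mol → 780.7 g
% yield = 390 / 780.7 × 100 = 49.96 %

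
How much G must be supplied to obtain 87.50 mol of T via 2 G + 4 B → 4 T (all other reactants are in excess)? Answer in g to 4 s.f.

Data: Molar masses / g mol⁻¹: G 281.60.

n(T) = 87.50 mol
n(G) = (2/4) × 87.50 = 43.75 mol
mass = 43.75 × 281.60 = 12320 g

12320 g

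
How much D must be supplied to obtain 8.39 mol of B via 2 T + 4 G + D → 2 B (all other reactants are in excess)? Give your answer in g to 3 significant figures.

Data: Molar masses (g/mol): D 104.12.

n(B) = 8.390 mol
n(D) = (1/2) × 8.390 = 4.195 mol
mass = 4.195 × 104.12 = 436.8 g

437 g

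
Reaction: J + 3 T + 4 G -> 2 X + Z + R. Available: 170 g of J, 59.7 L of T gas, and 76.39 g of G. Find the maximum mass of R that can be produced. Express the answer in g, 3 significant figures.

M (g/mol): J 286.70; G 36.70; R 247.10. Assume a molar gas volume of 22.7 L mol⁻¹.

n(J) = 170.0 / 286.70 = 0.5930 mol
n(T) = 59.70 / 22.7 = 2.630 mol
n(G) = 76.39 / 36.70 = 2.081 mol
n/ν for J = 0.5930/1 = 0.5930
n/ν for T = 2.630/3 = 0.8767
n/ν for G = 2.081/4 = 0.5203
Smallest n/ν is G → limiting reagent.
n(R) = (1/4) × 2.081 = 0.5203 mol
mass = 0.5203 × 247.10 = 128.6 g

129 g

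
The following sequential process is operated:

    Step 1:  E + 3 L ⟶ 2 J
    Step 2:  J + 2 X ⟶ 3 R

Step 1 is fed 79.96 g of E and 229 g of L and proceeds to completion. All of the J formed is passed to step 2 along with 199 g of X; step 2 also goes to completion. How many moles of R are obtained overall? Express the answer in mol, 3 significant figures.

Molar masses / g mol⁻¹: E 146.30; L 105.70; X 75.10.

3.28 mol

Step 1:
n(E) = 79.96 / 146.30 = 0.5465 mol
n(L) = 229.0 / 105.70 = 2.167 mol
n/ν for E = 0.5465/1 = 0.5465
n/ν for L = 2.167/3 = 0.7223
Smallest n/ν is E → limiting reagent.
n(J) produced = (2/1) × 0.5465 = 1.093 mol
Step 2:
n(J) available = 1.093 mol
n(X) = 199.0 / 75.10 = 2.650 mol
n/ν for J = 1.093/1 = 1.093
n/ν for X = 2.650/2 = 1.325
Smallest n/ν is J → limiting reagent.
n(R) = (3/1) × 1.093 = 3.279 mol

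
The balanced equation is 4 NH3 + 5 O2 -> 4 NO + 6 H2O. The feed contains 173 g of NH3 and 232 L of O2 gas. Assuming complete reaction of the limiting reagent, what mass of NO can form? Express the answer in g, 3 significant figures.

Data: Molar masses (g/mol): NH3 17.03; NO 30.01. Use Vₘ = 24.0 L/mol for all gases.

232 g

n(NH3) = 173.0 / 17.03 = 10.16 mol
n(O2) = 232.0 / 24.0 = 9.667 mol
n/ν → NH3: 2.540, O2: 1.933; O2 is limiting.
n(NO) = (4/5) × 9.667 = 7.734 mol
mass = 7.734 × 30.01 = 232.1 g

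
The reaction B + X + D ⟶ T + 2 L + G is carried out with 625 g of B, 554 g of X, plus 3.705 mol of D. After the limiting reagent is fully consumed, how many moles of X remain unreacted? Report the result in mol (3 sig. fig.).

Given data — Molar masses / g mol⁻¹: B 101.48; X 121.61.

n(B) = 625.0 / 101.48 = 6.159 mol
n(X) = 554.0 / 121.61 = 4.556 mol
n(D) = 3.705 mol
n/ν for B = 6.159/1 = 6.159
n/ν for X = 4.556/1 = 4.556
n/ν for D = 3.705/1 = 3.705
Smallest n/ν is D → limiting reagent.
X consumed = (1/1) × 3.705 = 3.705 mol
X remaining = 4.556 − 3.705 = 0.8510 mol

0.851 mol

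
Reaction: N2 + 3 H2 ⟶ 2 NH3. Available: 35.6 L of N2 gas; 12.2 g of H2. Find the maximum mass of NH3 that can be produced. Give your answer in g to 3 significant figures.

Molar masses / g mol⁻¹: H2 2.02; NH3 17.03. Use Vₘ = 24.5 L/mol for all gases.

n(N2) = 35.60 / 24.5 = 1.453 mol
n(H2) = 12.20 / 2.02 = 6.040 mol
n/ν for N2 = 1.453/1 = 1.453
n/ν for H2 = 6.040/3 = 2.013
Smallest n/ν is N2 → limiting reagent.
n(NH3) = (2/1) × 1.453 = 2.906 mol
mass = 2.906 × 17.03 = 49.49 g

49.5 g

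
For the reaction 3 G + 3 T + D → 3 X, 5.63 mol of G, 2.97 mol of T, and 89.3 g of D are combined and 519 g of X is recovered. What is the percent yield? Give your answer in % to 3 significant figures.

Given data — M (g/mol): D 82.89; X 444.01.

39.4 %

n(G) = 5.630 mol
n(T) = 2.970 mol
n(D) = 89.30 / 82.89 = 1.077 mol
n/ν for G = 5.630/3 = 1.877
n/ν for T = 2.970/3 = 0.9900
n/ν for D = 1.077/1 = 1.077
Smallest n/ν is T → limiting reagent.
theoretical n(X) = (3/3) × 2.970 = 2.970 mol → 1319 g
% yield = 519 / 1319 × 100 = 39.35 %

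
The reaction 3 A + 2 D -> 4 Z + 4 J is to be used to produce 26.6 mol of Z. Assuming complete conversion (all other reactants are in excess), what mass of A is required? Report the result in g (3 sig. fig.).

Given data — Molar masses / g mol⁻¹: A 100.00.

n(Z) = 26.60 mol
n(A) = (3/4) × 26.60 = 19.95 mol
mass = 19.95 × 100.00 = 1995 g

2000 g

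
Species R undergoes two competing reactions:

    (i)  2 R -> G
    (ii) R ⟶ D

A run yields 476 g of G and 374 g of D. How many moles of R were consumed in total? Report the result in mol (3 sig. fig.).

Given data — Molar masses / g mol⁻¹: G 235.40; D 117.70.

n(G) = 476 / 235.40 = 2.022 mol
n(D) = 374 / 117.70 = 3.178 mol
n(R) via (i) = (2/1)×2.022 = 4.044 mol
n(R) via (ii) = (1/1)×3.178 = 3.178 mol
total n(R) = 4.044 + 3.178 = 7.222 mol

7.22 mol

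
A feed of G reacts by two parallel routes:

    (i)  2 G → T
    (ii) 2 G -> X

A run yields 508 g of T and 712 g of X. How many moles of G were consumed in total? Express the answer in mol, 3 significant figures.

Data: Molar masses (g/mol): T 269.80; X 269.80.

9.04 mol

n(T) = 508 / 269.80 = 1.883 mol
n(X) = 712 / 269.80 = 2.639 mol
n(G) via (i) = (2/1)×1.883 = 3.766 mol
n(G) via (ii) = (2/1)×2.639 = 5.278 mol
total n(G) = 3.766 + 5.278 = 9.044 mol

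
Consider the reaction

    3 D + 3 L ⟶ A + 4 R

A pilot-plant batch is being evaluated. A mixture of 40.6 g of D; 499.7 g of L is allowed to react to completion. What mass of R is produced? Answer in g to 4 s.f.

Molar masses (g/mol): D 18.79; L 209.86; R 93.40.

n(D) = 40.60 / 18.79 = 2.161 mol
n(L) = 499.7 / 209.86 = 2.381 mol
n/ν for D = 2.161/3 = 0.7203
n/ν for L = 2.381/3 = 0.7937
Smallest n/ν is D → limiting reagent.
n(R) = (4/3) × 2.161 = 2.881 mol
mass = 2.881 × 93.40 = 269.1 g

269.1 g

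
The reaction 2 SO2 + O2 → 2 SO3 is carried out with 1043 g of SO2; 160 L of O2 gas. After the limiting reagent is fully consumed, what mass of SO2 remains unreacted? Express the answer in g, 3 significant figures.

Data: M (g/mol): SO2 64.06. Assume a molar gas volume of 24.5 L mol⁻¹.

206 g

n(SO2) = 1043 / 64.06 = 16.28 mol
n(O2) = 160.0 / 24.5 = 6.531 mol
n/ν → SO2: 8.140, O2: 6.531; O2 is limiting.
SO2 consumed = (2/1) × 6.531 = 13.06 mol
SO2 remaining = 16.28 − 13.06 = 3.220 mol
mass = 3.220 × 64.06 = 206.3 g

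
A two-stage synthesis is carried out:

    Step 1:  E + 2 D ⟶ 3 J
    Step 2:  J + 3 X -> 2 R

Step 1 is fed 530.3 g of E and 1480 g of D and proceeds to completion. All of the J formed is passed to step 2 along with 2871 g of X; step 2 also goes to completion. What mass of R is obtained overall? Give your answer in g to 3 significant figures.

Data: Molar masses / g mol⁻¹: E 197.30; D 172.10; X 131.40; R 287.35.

Step 1:
n(E) = 530.3 / 197.30 = 2.688 mol
n(D) = 1480 / 172.10 = 8.600 mol
n/ν for E = 2.688/1 = 2.688
n/ν for D = 8.600/2 = 4.300
Smallest n/ν is E → limiting reagent.
n(J) produced = (3/1) × 2.688 = 8.064 mol
Step 2:
n(J) available = 8.064 mol
n(X) = 2871 / 131.40 = 21.85 mol
n/ν for J = 8.064/1 = 8.064
n/ν for X = 21.85/3 = 7.283
Smallest n/ν is X → limiting reagent.
n(R) = (2/3) × 21.85 = 14.57 mol
mass = 14.57 × 287.35 = 4187 g

4190 g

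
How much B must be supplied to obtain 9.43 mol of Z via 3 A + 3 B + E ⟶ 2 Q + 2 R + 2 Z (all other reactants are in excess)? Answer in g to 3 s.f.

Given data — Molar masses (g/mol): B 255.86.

n(Z) = 9.430 mol
n(B) = (3/2) × 9.430 = 14.15 mol
mass = 14.15 × 255.86 = 3620 g

3620 g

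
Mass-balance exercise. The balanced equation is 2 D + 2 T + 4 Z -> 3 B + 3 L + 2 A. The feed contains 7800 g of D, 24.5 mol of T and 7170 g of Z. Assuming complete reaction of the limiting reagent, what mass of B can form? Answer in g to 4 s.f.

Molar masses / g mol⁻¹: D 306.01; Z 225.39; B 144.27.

3442 g

n(D) = 7800 / 306.01 = 25.49 mol
n(T) = 24.50 mol
n(Z) = 7170 / 225.39 = 31.81 mol
n/ν for D = 25.49/2 = 12.75
n/ν for T = 24.50/2 = 12.25
n/ν for Z = 31.81/4 = 7.953
Smallest n/ν is Z → limiting reagent.
n(B) = (3/4) × 31.81 = 23.86 mol
mass = 23.86 × 144.27 = 3442 g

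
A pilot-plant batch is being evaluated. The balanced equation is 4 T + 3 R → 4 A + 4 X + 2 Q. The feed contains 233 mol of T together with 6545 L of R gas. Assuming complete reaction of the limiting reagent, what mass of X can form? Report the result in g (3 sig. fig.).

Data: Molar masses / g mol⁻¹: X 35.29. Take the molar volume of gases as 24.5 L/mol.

n(T) = 233.0 mol
n(R) = 6545 / 24.5 = 267.1 mol
n/ν for T = 233.0/4 = 58.25
n/ν for R = 267.1/3 = 89.03
Smallest n/ν is T → limiting reagent.
n(X) = (4/4) × 233.0 = 233.0 mol
mass = 233.0 × 35.29 = 8223 g

8220 g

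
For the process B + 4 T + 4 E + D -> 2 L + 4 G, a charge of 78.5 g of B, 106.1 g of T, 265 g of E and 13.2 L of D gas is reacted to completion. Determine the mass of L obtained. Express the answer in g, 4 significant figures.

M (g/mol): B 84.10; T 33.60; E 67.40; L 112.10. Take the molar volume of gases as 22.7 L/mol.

n(B) = 78.50 / 84.10 = 0.9334 mol
n(T) = 106.1 / 33.60 = 3.158 mol
n(E) = 265.0 / 67.40 = 3.932 mol
n(D) = 13.20 / 22.7 = 0.5815 mol
n/ν for B = 0.9334/1 = 0.9334
n/ν for T = 3.158/4 = 0.7895
n/ν for E = 3.932/4 = 0.9830
n/ν for D = 0.5815/1 = 0.5815
Smallest n/ν is D → limiting reagent.
n(L) = (2/1) × 0.5815 = 1.163 mol
mass = 1.163 × 112.10 = 130.4 g

130.4 g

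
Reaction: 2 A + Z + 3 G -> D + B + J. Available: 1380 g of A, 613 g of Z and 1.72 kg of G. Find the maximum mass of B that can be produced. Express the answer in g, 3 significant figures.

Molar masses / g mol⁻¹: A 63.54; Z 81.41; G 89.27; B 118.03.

n(A) = 1380 / 63.54 = 21.72 mol
n(Z) = 613.0 / 81.41 = 7.530 mol
n(G) = 1.720×1000 / 89.27 = 19.27 mol
n/ν for A = 21.72/2 = 10.86
n/ν for Z = 7.530/1 = 7.530
n/ν for G = 19.27/3 = 6.423
Smallest n/ν is G → limiting reagent.
n(B) = (1/3) × 19.27 = 6.423 mol
mass = 6.423 × 118.03 = 758.1 g

758 g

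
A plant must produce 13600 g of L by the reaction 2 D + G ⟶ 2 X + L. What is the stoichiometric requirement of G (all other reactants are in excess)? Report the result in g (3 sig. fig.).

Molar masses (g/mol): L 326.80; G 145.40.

6050 g

n(L) = 13600 / 326.80 = 41.62 mol
n(G) = (1/1) × 41.62 = 41.62 mol
mass = 41.62 × 145.40 = 6052 g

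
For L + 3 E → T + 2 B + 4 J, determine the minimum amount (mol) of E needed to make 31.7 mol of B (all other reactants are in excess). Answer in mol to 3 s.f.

47.6 mol

n(B) = 31.70 mol
n(E) = (3/2) × 31.70 = 47.55 mol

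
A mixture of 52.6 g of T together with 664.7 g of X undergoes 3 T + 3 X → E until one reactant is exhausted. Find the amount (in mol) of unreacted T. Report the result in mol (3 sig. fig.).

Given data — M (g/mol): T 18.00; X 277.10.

0.523 mol

n(T) = 52.60 / 18.00 = 2.922 mol
n(X) = 664.7 / 277.10 = 2.399 mol
n/ν → T: 0.9740, X: 0.7997; X is limiting.
T consumed = (3/3) × 2.399 = 2.399 mol
T remaining = 2.922 − 2.399 = 0.5230 mol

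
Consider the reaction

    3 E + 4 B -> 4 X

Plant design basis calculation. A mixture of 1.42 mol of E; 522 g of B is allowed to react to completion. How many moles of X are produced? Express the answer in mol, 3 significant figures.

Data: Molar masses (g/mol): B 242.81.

n(E) = 1.420 mol
n(B) = 522.0 / 242.81 = 2.150 mol
n/ν for E = 1.420/3 = 0.4733
n/ν for B = 2.150/4 = 0.5375
Smallest n/ν is E → limiting reagent.
n(X) = (4/3) × 1.420 = 1.893 mol

1.89 mol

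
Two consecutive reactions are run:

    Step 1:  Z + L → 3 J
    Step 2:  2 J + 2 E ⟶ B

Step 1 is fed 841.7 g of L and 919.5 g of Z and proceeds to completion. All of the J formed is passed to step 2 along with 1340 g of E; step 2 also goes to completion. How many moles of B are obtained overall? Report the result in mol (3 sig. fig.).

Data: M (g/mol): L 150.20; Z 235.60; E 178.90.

Step 1:
n(L) = 841.7 / 150.20 = 5.604 mol
n(Z) = 919.5 / 235.60 = 3.903 mol
n/ν → L: 5.604, Z: 3.903; Z is limiting.
n(J) produced = (3/1) × 3.903 = 11.71 mol
Step 2:
n(J) available = 11.71 mol
n(E) = 1340 / 178.90 = 7.490 mol
n/ν → J: 5.855, E: 3.745; E is limiting.
n(B) = (1/2) × 7.490 = 3.745 mol

3.75 mol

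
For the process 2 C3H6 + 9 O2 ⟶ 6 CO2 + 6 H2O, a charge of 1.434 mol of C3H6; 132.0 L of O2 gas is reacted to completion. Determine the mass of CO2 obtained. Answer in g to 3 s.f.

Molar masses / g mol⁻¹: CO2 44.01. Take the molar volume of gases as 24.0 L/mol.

n(C3H6) = 1.434 mol
n(O2) = 132.0 / 24.0 = 5.500 mol
n/ν for C3H6 = 1.434/2 = 0.7170
n/ν for O2 = 5.500/9 = 0.6111
Smallest n/ν is O2 → limiting reagent.
n(CO2) = (6/9) × 5.500 = 3.667 mol
mass = 3.667 × 44.01 = 161.4 g

161 g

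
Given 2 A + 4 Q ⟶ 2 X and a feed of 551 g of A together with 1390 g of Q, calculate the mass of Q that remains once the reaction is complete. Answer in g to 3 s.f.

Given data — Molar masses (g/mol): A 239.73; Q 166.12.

n(A) = 551.0 / 239.73 = 2.298 mol
n(Q) = 1390 / 166.12 = 8.367 mol
n/ν → A: 1.149, Q: 2.092; A is limiting.
Q consumed = (4/2) × 2.298 = 4.596 mol
Q remaining = 8.367 − 4.596 = 3.771 mol
mass = 3.771 × 166.12 = 626.4 g

626 g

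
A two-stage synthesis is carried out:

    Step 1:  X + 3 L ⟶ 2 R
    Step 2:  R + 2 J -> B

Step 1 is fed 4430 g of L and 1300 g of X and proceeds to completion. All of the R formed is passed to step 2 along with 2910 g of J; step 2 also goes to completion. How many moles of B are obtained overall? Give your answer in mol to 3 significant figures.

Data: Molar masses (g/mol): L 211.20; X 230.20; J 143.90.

10.1 mol

Step 1:
n(L) = 4430 / 211.20 = 20.98 mol
n(X) = 1300 / 230.20 = 5.647 mol
n/ν for L = 20.98/3 = 6.993
n/ν for X = 5.647/1 = 5.647
Smallest n/ν is X → limiting reagent.
n(R) produced = (2/1) × 5.647 = 11.29 mol
Step 2:
n(R) available = 11.29 mol
n(J) = 2910 / 143.90 = 20.22 mol
n/ν for R = 11.29/1 = 11.29
n/ν for J = 20.22/2 = 10.11
Smallest n/ν is J → limiting reagent.
n(B) = (1/2) × 20.22 = 10.11 mol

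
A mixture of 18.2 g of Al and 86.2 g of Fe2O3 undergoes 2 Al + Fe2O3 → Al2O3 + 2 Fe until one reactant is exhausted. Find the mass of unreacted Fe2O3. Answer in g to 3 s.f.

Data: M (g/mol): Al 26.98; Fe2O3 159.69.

n(Al) = 18.20 / 26.98 = 0.6746 mol
n(Fe2O3) = 86.20 / 159.69 = 0.5398 mol
n/ν for Al = 0.6746/2 = 0.3373
n/ν for Fe2O3 = 0.5398/1 = 0.5398
Smallest n/ν is Al → limiting reagent.
Fe2O3 consumed = (1/2) × 0.6746 = 0.3373 mol
Fe2O3 remaining = 0.5398 − 0.3373 = 0.2025 mol
mass = 0.2025 × 159.69 = 32.34 g

32.3 g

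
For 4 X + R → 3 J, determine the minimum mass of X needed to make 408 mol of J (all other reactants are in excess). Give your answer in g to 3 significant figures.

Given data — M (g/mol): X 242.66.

132000 g

n(J) = 408.0 mol
n(X) = (4/3) × 408.0 = 544.0 mol
mass = 544.0 × 242.66 = 132000 g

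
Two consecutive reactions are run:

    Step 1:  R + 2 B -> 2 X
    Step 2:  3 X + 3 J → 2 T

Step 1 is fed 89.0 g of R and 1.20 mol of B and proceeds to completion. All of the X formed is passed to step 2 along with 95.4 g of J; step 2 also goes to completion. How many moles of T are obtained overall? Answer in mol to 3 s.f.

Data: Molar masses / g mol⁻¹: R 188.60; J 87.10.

Step 1:
n(R) = 89.00 / 188.60 = 0.4719 mol
n(B) = 1.200 mol
n/ν → R: 0.4719, B: 0.6000; R is limiting.
n(X) produced = (2/1) × 0.4719 = 0.9438 mol
Step 2:
n(X) available = 0.9438 mol
n(J) = 95.40 / 87.10 = 1.095 mol
n/ν → X: 0.3146, J: 0.3650; X is limiting.
n(T) = (2/3) × 0.9438 = 0.6292 mol

0.629 mol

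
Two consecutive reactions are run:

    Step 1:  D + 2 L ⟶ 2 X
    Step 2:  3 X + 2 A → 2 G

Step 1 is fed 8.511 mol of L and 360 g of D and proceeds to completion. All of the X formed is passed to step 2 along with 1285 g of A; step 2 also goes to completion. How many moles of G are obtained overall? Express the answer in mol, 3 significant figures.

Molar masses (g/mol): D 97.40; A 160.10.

4.93 mol

Step 1:
n(L) = 8.511 mol
n(D) = 360.0 / 97.40 = 3.696 mol
n/ν → L: 4.256, D: 3.696; D is limiting.
n(X) produced = (2/1) × 3.696 = 7.392 mol
Step 2:
n(X) available = 7.392 mol
n(A) = 1285 / 160.10 = 8.026 mol
n/ν → X: 2.464, A: 4.013; X is limiting.
n(G) = (2/3) × 7.392 = 4.928 mol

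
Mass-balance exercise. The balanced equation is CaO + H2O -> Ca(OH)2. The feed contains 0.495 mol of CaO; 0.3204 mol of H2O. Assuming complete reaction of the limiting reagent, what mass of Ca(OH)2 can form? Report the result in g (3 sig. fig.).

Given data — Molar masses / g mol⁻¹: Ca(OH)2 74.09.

n(CaO) = 0.4950 mol
n(H2O) = 0.3204 mol
n/ν → CaO: 0.4950, H2O: 0.3204; H2O is limiting.
n(Ca(OH)2) = (1/1) × 0.3204 = 0.3204 mol
mass = 0.3204 × 74.09 = 23.74 g

23.7 g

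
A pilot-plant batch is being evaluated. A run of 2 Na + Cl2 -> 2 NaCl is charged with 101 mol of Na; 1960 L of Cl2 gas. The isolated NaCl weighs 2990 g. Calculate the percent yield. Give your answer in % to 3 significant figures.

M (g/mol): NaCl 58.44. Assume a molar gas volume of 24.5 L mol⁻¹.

n(Na) = 101.0 mol
n(Cl2) = 1960 / 24.5 = 80.00 mol
n/ν for Na = 101.0/2 = 50.50
n/ν for Cl2 = 80.00/1 = 80.00
Smallest n/ν is Na → limiting reagent.
theoretical n(NaCl) = (2/2) × 101.0 = 101.0 mol → 5902 g
% yield = 2990 / 5902 × 100 = 50.66 %

50.7 %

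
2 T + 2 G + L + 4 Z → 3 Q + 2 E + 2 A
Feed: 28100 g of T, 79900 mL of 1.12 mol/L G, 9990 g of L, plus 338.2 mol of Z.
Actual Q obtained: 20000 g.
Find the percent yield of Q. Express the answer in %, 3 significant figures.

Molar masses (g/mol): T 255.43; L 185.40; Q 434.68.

34.3 %

n(T) = 28100 / 255.43 = 110.0 mol
n(G) = 1.12 × 79900/1000 = 89.49 mol
n(L) = 9990 / 185.40 = 53.88 mol
n(Z) = 338.2 mol
n/ν for T = 110.0/2 = 55.00
n/ν for G = 89.49/2 = 44.75
n/ν for L = 53.88/1 = 53.88
n/ν for Z = 338.2/4 = 84.55
Smallest n/ν is G → limiting reagent.
theoretical n(Q) = (3/2) × 89.49 = 134.2 mol → 58330 g
% yield = 20000 / 58330 × 100 = 34.29 %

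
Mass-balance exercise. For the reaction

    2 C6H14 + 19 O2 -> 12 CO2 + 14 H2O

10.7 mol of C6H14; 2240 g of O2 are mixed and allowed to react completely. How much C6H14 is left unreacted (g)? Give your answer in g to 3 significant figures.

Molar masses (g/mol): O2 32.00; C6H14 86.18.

287 g

n(C6H14) = 10.70 mol
n(O2) = 2240 / 32.00 = 70.00 mol
n/ν → C6H14: 5.350, O2: 3.684; O2 is limiting.
C6H14 consumed = (2/19) × 70.00 = 7.368 mol
C6H14 remaining = 10.70 − 7.368 = 3.332 mol
mass = 3.332 × 86.18 = 287.2 g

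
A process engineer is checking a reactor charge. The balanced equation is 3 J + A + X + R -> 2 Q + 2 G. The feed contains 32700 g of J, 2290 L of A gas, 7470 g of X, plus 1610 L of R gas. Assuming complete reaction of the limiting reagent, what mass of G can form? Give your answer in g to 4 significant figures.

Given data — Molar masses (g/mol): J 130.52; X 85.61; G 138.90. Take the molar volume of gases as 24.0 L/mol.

18640 g

n(J) = 32700 / 130.52 = 250.5 mol
n(A) = 2290 / 24.0 = 95.42 mol
n(X) = 7470 / 85.61 = 87.26 mol
n(R) = 1610 / 24.0 = 67.08 mol
n/ν for J = 250.5/3 = 83.50
n/ν for A = 95.42/1 = 95.42
n/ν for X = 87.26/1 = 87.26
n/ν for R = 67.08/1 = 67.08
Smallest n/ν is R → limiting reagent.
n(G) = (2/1) × 67.08 = 134.2 mol
mass = 134.2 × 138.90 = 18640 g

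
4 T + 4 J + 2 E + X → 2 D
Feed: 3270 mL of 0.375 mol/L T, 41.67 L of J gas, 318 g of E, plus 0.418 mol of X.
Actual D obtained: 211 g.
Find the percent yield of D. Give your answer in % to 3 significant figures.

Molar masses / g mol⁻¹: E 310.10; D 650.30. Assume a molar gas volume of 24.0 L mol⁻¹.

52.9 %

n(T) = 0.375 × 3270/1000 = 1.226 mol
n(J) = 41.67 / 24.0 = 1.736 mol
n(E) = 318.0 / 310.10 = 1.025 mol
n(X) = 0.4180 mol
n/ν for T = 1.226/4 = 0.3065
n/ν for J = 1.736/4 = 0.4340
n/ν for E = 1.025/2 = 0.5125
n/ν for X = 0.4180/1 = 0.4180
Smallest n/ν is T → limiting reagent.
theoretical n(D) = (2/4) × 1.226 = 0.6130 mol → 398.6 g
% yield = 211 / 398.6 × 100 = 52.94 %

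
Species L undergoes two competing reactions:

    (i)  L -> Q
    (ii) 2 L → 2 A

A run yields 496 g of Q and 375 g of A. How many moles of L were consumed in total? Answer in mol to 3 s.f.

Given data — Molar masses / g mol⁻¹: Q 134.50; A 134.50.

6.48 mol

n(Q) = 496 / 134.50 = 3.688 mol
n(A) = 375 / 134.50 = 2.788 mol
n(L) via (i) = (1/1)×3.688 = 3.688 mol
n(L) via (ii) = (2/2)×2.788 = 2.788 mol
total n(L) = 3.688 + 2.788 = 6.476 mol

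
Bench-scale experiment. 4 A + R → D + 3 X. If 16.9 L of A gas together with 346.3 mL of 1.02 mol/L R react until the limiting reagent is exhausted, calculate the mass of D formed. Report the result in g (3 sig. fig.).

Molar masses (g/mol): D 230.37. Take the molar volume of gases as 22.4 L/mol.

43.5 g

n(A) = 16.90 / 22.4 = 0.7545 mol
n(R) = 1.02 × 346.3/1000 = 0.3532 mol
n/ν for A = 0.7545/4 = 0.1886
n/ν for R = 0.3532/1 = 0.3532
Smallest n/ν is A → limiting reagent.
n(D) = (1/4) × 0.7545 = 0.1886 mol
mass = 0.1886 × 230.37 = 43.45 g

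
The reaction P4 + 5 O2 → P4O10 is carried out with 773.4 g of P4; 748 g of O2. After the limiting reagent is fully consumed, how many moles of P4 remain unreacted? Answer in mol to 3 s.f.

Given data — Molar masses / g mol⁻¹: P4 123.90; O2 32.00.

n(P4) = 773.4 / 123.90 = 6.242 mol
n(O2) = 748.0 / 32.00 = 23.38 mol
n/ν for P4 = 6.242/1 = 6.242
n/ν for O2 = 23.38/5 = 4.676
Smallest n/ν is O2 → limiting reagent.
P4 consumed = (1/5) × 23.38 = 4.676 mol
P4 remaining = 6.242 − 4.676 = 1.566 mol

1.57 mol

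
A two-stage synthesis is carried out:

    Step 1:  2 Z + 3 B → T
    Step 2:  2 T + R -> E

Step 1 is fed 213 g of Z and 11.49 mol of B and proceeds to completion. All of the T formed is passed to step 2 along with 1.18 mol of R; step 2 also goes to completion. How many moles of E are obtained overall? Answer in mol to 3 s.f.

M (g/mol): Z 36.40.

Step 1:
n(Z) = 213.0 / 36.40 = 5.852 mol
n(B) = 11.49 mol
n/ν for Z = 5.852/2 = 2.926
n/ν for B = 11.49/3 = 3.830
Smallest n/ν is Z → limiting reagent.
n(T) produced = (1/2) × 5.852 = 2.926 mol
Step 2:
n(T) available = 2.926 mol
n(R) = 1.180 mol
n/ν for T = 2.926/2 = 1.463
n/ν for R = 1.180/1 = 1.180
Smallest n/ν is R → limiting reagent.
n(E) = (1/1) × 1.180 = 1.180 mol

1.18 mol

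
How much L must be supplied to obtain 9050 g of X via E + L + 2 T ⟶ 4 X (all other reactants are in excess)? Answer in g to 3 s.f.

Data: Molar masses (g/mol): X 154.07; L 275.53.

n(X) = 9050 / 154.07 = 58.74 mol
n(L) = (1/4) × 58.74 = 14.69 mol
mass = 14.69 × 275.53 = 4048 g

4050 g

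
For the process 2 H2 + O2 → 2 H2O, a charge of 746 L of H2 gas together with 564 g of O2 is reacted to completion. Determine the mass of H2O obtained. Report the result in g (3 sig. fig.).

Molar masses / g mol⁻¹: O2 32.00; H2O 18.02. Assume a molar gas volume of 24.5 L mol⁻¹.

n(H2) = 746.0 / 24.5 = 30.45 mol
n(O2) = 564.0 / 32.00 = 17.63 mol
n/ν for H2 = 30.45/2 = 15.23
n/ν for O2 = 17.63/1 = 17.63
Smallest n/ν is H2 → limiting reagent.
n(H2O) = (2/2) × 30.45 = 30.45 mol
mass = 30.45 × 18.02 = 548.7 g

549 g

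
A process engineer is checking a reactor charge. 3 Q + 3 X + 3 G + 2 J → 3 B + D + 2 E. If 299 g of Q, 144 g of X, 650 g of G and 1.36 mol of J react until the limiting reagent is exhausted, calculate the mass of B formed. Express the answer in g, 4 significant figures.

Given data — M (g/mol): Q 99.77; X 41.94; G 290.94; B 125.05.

255.1 g

n(Q) = 299.0 / 99.77 = 2.997 mol
n(X) = 144.0 / 41.94 = 3.433 mol
n(G) = 650.0 / 290.94 = 2.234 mol
n(J) = 1.360 mol
n/ν for Q = 2.997/3 = 0.9990
n/ν for X = 3.433/3 = 1.144
n/ν for G = 2.234/3 = 0.7447
n/ν for J = 1.360/2 = 0.6800
Smallest n/ν is J → limiting reagent.
n(B) = (3/2) × 1.360 = 2.040 mol
mass = 2.040 × 125.05 = 255.1 g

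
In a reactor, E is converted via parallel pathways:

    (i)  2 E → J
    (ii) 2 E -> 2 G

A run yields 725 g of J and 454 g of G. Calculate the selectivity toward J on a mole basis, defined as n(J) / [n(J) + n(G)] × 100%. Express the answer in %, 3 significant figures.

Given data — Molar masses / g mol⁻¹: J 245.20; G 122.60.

44.4 %

n(J) = 725 / 245.20 = 2.957 mol
n(G) = 454 / 122.60 = 3.703 mol
selectivity = 2.957/(2.957+3.703) × 100 = 44.40 %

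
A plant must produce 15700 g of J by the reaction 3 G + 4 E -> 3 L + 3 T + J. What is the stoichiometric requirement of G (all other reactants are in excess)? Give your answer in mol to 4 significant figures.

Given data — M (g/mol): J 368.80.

n(J) = 15700 / 368.80 = 42.57 mol
n(G) = (3/1) × 42.57 = 127.7 mol

127.7 mol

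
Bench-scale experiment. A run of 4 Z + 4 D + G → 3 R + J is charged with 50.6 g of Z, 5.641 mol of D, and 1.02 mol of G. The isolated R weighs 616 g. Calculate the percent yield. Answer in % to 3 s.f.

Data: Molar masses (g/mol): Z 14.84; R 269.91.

n(Z) = 50.60 / 14.84 = 3.410 mol
n(D) = 5.641 mol
n(G) = 1.020 mol
n/ν for Z = 3.410/4 = 0.8525
n/ν for D = 5.641/4 = 1.410
n/ν for G = 1.020/1 = 1.020
Smallest n/ν is Z → limiting reagent.
theoretical n(R) = (3/4) × 3.410 = 2.558 mol → 690.4 g
% yield = 616 / 690.4 × 100 = 89.22 %

89.2 %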